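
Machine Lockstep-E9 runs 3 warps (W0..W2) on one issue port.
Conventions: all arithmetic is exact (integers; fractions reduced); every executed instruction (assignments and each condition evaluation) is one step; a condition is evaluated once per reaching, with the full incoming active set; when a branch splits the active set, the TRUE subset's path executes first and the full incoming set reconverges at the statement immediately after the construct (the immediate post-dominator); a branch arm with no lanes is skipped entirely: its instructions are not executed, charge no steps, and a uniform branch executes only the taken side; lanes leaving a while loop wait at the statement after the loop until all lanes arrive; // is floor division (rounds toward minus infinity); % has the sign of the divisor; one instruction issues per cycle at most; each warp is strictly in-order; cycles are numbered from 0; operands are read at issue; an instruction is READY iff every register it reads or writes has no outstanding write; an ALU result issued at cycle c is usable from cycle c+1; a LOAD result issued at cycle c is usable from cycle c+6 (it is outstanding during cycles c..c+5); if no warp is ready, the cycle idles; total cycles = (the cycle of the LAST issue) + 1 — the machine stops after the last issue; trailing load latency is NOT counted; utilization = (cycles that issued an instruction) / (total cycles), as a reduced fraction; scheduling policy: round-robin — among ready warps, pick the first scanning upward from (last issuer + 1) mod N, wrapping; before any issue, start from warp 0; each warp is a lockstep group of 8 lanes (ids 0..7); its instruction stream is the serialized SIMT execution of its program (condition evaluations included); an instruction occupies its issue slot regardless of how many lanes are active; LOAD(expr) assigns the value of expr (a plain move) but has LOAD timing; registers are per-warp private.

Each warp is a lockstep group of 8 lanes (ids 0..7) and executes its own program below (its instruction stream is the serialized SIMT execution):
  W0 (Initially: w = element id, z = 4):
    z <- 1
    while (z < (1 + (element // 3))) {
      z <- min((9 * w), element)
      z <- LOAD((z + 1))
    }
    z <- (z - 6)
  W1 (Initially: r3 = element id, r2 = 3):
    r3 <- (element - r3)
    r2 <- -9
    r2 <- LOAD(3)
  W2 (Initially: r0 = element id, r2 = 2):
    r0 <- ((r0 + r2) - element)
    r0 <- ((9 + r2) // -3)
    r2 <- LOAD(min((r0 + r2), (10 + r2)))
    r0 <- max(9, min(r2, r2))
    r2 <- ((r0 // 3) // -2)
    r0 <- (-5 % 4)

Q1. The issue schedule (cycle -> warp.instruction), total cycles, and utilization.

cycle 0: W0.I0
cycle 1: W1.I0
cycle 2: W2.I0
cycle 3: W0.I1
cycle 4: W1.I1
cycle 5: W2.I1
cycle 6: W0.I2
cycle 7: W1.I2
cycle 8: W2.I2
cycle 9: W0.I3
cycle 10: idle
cycle 11: idle
cycle 12: idle
cycle 13: idle
cycle 14: W2.I3
cycle 15: W0.I4
cycle 16: W2.I4
cycle 17: W0.I5
cycle 18: W2.I5

Answer: 19 cycles, utilization 15/19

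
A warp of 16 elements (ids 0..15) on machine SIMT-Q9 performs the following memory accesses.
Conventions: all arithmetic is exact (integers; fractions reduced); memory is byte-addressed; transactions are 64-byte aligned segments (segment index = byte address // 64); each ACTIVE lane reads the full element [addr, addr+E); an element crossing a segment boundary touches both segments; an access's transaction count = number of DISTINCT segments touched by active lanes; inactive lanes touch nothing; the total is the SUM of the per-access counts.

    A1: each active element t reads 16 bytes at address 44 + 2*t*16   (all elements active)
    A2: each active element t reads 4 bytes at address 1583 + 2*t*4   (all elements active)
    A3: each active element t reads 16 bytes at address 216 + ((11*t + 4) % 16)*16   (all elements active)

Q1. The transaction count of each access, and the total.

A1: 9 transactions
A2: 3 transactions
A3: 5 transactions

Answer: 9,3,5; total 17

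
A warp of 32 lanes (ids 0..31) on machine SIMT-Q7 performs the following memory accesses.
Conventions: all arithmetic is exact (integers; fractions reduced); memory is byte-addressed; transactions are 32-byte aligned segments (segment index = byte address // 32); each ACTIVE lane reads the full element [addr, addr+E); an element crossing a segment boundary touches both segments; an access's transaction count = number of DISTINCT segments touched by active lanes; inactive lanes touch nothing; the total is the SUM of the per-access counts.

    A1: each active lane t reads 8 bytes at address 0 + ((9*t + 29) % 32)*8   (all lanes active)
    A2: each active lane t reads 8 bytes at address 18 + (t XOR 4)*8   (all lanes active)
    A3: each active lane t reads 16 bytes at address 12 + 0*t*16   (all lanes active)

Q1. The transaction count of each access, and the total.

A1: 8 transactions
A2: 9 transactions
A3: 1 transaction

Answer: 8,9,1; total 18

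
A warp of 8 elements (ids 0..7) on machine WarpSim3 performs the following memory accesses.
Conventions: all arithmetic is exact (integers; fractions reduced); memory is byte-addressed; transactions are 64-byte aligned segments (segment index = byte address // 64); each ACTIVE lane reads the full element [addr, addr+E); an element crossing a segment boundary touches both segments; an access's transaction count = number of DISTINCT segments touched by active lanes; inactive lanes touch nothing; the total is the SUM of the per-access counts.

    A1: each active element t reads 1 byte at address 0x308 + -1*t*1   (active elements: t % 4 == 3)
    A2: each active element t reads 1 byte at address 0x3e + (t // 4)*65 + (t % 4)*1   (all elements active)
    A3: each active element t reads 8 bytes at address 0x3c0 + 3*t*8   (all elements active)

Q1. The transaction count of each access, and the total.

A1: 1 transaction
A2: 3 transactions
A3: 3 transactions

Answer: 1,3,3; total 7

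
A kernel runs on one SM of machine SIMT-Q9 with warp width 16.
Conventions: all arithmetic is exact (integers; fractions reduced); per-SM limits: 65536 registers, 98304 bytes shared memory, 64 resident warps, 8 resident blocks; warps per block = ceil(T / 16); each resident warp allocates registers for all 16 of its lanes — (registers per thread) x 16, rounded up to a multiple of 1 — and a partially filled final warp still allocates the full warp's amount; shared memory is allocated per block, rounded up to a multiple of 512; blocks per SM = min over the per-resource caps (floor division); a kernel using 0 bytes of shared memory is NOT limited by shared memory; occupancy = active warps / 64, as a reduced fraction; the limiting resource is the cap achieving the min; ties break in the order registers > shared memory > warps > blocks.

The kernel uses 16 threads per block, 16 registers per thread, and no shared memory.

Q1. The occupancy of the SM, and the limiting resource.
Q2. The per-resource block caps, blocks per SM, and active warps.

Answer: occupancy 1/8, limited by blocks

registers: 256 blocks
shared memory: no limit (kernel uses none)
warps: 64 blocks
blocks: 8 blocks

Answer: 8 blocks, 8 active warps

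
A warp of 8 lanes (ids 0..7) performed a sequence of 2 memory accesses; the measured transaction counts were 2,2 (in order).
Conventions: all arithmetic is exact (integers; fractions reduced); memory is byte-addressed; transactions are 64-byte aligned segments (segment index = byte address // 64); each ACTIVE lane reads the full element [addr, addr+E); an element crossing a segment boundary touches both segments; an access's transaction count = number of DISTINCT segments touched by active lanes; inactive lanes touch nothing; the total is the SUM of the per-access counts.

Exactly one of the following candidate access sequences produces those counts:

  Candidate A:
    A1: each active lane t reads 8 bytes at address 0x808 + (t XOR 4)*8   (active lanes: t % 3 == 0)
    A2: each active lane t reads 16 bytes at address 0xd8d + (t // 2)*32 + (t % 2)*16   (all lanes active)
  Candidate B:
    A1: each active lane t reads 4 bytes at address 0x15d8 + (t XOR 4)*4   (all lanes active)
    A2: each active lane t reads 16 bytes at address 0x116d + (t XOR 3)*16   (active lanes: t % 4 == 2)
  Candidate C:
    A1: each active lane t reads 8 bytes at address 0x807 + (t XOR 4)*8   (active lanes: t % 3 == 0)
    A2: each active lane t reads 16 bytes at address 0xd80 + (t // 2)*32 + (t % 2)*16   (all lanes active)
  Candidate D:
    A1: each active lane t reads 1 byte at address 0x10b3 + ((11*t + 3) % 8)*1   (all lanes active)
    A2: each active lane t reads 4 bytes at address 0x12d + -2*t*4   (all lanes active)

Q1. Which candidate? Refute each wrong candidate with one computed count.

A: A2 gives 3 transactions, not 2
B: A1 gives 1 transaction, not 2
D: A1 gives 1 transaction, not 2
C: all counts match (2,2)

Answer: C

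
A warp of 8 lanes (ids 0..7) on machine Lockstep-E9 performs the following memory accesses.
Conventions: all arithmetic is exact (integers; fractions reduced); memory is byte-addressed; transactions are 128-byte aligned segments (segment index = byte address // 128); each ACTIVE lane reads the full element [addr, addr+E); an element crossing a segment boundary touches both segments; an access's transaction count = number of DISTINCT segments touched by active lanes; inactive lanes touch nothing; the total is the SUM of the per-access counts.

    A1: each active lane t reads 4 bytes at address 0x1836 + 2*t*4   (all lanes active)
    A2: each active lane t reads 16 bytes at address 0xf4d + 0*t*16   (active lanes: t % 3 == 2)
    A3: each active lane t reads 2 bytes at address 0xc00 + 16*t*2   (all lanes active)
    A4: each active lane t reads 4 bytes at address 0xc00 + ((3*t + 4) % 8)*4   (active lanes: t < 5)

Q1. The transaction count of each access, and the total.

A1: 1 transaction
A2: 1 transaction
A3: 2 transactions
A4: 1 transaction

Answer: 1,1,2,1; total 5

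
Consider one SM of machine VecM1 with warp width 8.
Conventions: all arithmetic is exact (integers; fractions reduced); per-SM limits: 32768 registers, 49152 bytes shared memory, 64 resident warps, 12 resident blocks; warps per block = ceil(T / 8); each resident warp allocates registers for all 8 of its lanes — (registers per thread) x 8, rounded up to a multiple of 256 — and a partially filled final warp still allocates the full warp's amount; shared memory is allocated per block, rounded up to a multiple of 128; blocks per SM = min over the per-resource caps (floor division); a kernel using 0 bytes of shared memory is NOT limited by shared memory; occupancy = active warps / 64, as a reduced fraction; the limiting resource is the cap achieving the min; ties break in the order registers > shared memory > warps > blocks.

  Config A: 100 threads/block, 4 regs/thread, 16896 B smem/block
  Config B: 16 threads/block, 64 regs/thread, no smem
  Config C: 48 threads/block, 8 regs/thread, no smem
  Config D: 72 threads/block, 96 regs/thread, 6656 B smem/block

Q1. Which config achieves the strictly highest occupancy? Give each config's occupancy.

occupancies: A 13/32, B 3/8, C 15/16, D 9/16

Answer: C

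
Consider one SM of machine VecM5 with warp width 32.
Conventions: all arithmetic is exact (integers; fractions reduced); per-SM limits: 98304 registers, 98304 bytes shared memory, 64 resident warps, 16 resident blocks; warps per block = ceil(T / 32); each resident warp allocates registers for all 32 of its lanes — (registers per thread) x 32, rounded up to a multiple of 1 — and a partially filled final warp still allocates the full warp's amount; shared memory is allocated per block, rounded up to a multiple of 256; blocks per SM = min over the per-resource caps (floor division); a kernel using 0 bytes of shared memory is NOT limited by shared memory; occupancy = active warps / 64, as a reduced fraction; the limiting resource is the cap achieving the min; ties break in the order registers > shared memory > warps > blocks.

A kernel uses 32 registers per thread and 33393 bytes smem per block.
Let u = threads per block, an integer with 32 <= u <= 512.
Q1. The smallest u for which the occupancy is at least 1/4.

Answer: u = 225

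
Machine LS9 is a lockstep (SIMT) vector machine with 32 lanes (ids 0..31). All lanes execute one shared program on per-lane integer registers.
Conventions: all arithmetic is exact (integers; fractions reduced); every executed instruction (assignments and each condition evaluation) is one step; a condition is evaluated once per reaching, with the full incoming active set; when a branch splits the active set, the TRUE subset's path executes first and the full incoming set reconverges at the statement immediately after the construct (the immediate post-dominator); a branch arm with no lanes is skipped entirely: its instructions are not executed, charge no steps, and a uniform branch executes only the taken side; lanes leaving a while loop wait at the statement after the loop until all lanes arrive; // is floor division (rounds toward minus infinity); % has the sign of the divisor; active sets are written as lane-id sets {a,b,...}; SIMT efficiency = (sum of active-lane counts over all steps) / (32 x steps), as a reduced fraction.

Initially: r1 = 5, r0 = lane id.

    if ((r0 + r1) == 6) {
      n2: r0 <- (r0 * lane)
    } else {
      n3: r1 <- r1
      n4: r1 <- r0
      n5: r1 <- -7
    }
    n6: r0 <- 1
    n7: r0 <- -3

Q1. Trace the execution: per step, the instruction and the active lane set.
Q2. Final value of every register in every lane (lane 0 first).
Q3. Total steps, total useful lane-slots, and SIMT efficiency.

step 0: eval ((r0 + r1) == 6)        {0,1,2,3,4,5,6,7,8,9,10,11,12,13,14,15,16,17,18,19,20,21,22,23,24,25,26,27,28,29,30,31}
step 1: r0 <- (r0 * lane)            {1}
step 2: r1 <- r1                     {0,2,3,4,5,6,7,8,9,10,11,12,13,14,15,16,17,18,19,20,21,22,23,24,25,26,27,28,29,30,31}
step 3: r1 <- r0                     {0,2,3,4,5,6,7,8,9,10,11,12,13,14,15,16,17,18,19,20,21,22,23,24,25,26,27,28,29,30,31}
step 4: r1 <- -7                     {0,2,3,4,5,6,7,8,9,10,11,12,13,14,15,16,17,18,19,20,21,22,23,24,25,26,27,28,29,30,31}
step 5: r0 <- 1                      {0,1,2,3,4,5,6,7,8,9,10,11,12,13,14,15,16,17,18,19,20,21,22,23,24,25,26,27,28,29,30,31}
step 6: r0 <- -3                     {0,1,2,3,4,5,6,7,8,9,10,11,12,13,14,15,16,17,18,19,20,21,22,23,24,25,26,27,28,29,30,31}

Answer: 7 steps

r1: -7,5,-7,-7,-7,-7,-7,-7,-7,-7,-7,-7,-7,-7,-7,-7,-7,-7,-7,-7,-7,-7,-7,-7,-7,-7,-7,-7,-7,-7,-7,-7
r0: -3,-3,-3,-3,-3,-3,-3,-3,-3,-3,-3,-3,-3,-3,-3,-3,-3,-3,-3,-3,-3,-3,-3,-3,-3,-3,-3,-3,-3,-3,-3,-3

steps = 7; useful = 190; efficiency = 190/224 = 95/112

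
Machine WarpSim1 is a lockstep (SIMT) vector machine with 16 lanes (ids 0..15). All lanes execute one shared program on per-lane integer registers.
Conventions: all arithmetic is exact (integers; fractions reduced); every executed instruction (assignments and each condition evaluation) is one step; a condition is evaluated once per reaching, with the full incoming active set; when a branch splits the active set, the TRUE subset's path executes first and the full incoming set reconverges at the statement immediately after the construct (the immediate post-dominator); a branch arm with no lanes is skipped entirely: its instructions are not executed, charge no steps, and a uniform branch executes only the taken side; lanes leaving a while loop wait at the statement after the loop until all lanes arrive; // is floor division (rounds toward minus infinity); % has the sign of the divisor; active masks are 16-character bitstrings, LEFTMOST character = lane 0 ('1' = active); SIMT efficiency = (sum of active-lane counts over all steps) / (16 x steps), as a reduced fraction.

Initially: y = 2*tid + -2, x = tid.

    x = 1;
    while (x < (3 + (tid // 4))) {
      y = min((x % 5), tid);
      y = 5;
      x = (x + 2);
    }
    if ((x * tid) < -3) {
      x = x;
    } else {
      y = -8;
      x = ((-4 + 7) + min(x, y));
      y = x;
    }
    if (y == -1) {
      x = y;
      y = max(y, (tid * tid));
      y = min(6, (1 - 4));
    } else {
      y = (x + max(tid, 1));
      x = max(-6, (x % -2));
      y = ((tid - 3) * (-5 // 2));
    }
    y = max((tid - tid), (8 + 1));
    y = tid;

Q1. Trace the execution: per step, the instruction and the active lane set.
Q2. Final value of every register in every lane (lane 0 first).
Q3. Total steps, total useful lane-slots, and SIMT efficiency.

step 0: x <- 1                       1111111111111111
step 1: eval (x < (3 + (tid // 4)))  1111111111111111
step 2: y <- min((x % 5), tid)       1111111111111111
step 3: y <- 5                       1111111111111111
step 4: x <- (x + 2)                 1111111111111111
step 5: eval (x < (3 + (tid // 4)))  1111111111111111
step 6: y <- min((x % 5), tid)       0000111111111111
step 7: y <- 5                       0000111111111111
step 8: x <- (x + 2)                 0000111111111111
step 9: eval (x < (3 + (tid // 4)))  0000111111111111
step 10: y <- min((x % 5), tid)       0000000000001111
step 11: y <- 5                       0000000000001111
step 12: x <- (x + 2)                 0000000000001111
step 13: eval (x < (3 + (tid // 4)))  0000000000001111
step 14: eval ((x * tid) < -3)        1111111111111111
step 15: y <- -8                      1111111111111111
step 16: x <- ((-4 + 7) + min(x, y))  1111111111111111
step 17: y <- x                       1111111111111111
step 18: eval (y == -1)               1111111111111111
step 19: y <- (x + max(tid, 1))       1111111111111111
step 20: x <- max(-6, (x % -2))       1111111111111111
step 21: y <- ((tid - 3) * (-5 // 2)) 1111111111111111
step 22: y <- max((tid - tid), (8 + 1)) 1111111111111111
step 23: y <- tid                     1111111111111111

Answer: 24 steps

y: 0,1,2,3,4,5,6,7,8,9,10,11,12,13,14,15
x: -1,-1,-1,-1,-1,-1,-1,-1,-1,-1,-1,-1,-1,-1,-1,-1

steps = 24; useful = 320; efficiency = 320/384 = 5/6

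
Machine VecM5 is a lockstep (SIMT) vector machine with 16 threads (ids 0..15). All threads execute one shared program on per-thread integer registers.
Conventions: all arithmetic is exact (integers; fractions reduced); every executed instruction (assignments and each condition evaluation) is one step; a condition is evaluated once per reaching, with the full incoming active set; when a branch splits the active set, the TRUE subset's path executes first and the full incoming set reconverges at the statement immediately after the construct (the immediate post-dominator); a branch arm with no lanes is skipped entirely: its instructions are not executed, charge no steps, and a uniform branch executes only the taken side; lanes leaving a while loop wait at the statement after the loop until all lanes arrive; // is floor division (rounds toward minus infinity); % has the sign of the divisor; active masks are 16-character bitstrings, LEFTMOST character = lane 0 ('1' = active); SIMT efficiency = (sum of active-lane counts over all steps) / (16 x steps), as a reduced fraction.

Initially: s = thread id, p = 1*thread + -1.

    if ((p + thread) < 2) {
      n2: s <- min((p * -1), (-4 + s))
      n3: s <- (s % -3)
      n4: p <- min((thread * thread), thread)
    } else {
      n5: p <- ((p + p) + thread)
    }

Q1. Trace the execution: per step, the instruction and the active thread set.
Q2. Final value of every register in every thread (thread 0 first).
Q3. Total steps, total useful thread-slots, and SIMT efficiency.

step 0: eval ((p + thread) < 2)      1111111111111111
step 1: s <- min((p * -1), (-4 + s)) 1100000000000000
step 2: s <- (s % -3)                1100000000000000
step 3: p <- min((thread * thread), thread) 1100000000000000
step 4: p <- ((p + p) + thread)      0011111111111111

Answer: 5 steps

s: -1,0,2,3,4,5,6,7,8,9,10,11,12,13,14,15
p: 0,1,4,7,10,13,16,19,22,25,28,31,34,37,40,43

steps = 5; useful = 36; efficiency = 36/80 = 9/20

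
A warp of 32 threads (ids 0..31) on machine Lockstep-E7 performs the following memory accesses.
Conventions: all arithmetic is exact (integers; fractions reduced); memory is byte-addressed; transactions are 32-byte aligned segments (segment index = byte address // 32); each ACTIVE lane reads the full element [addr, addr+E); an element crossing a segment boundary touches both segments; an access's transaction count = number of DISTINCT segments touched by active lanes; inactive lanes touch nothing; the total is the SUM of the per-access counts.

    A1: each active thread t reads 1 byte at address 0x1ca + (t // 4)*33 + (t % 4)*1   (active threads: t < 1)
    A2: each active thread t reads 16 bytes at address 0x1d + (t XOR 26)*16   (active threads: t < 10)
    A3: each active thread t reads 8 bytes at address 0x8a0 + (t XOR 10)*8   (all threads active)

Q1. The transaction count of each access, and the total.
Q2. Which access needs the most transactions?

A1: 1 transaction
A2: 7 transactions
A3: 8 transactions

Answer: 1,7,8; total 16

Answer: A3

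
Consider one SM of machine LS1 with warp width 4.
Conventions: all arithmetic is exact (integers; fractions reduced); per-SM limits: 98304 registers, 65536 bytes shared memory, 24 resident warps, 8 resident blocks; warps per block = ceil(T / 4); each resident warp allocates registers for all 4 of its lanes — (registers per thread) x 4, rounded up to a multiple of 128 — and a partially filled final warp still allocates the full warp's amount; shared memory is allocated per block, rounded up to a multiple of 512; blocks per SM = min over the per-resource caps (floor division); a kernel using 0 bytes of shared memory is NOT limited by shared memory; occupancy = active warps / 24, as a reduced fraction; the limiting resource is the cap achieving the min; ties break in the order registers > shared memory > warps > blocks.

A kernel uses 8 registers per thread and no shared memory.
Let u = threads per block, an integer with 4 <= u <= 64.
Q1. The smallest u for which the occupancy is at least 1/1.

Answer: u = 9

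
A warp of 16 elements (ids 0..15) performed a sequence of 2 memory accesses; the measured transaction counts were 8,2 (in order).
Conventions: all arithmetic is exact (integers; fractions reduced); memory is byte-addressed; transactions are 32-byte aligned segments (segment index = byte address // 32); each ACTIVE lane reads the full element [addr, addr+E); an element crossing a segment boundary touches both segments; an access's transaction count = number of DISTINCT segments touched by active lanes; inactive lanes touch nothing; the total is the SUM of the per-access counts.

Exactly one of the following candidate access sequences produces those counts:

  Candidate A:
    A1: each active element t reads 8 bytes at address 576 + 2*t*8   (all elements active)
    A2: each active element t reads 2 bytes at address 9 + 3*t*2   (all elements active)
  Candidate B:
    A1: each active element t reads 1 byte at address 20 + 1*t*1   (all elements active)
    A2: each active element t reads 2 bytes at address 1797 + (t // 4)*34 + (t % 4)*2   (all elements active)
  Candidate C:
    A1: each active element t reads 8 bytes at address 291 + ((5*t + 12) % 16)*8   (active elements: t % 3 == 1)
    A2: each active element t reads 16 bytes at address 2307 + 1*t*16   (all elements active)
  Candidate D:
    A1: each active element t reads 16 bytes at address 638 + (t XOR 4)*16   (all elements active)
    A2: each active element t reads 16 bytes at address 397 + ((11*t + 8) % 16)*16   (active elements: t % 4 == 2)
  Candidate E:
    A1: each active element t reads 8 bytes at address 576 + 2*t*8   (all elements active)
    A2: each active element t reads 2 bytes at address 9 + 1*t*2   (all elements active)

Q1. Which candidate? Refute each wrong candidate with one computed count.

A: A2 gives 4 transactions, not 2
B: A1 gives 2 transactions, not 8
C: A1 gives 3 transactions, not 8
D: A1 gives 9 transactions, not 8
E: all counts match (8,2)

Answer: E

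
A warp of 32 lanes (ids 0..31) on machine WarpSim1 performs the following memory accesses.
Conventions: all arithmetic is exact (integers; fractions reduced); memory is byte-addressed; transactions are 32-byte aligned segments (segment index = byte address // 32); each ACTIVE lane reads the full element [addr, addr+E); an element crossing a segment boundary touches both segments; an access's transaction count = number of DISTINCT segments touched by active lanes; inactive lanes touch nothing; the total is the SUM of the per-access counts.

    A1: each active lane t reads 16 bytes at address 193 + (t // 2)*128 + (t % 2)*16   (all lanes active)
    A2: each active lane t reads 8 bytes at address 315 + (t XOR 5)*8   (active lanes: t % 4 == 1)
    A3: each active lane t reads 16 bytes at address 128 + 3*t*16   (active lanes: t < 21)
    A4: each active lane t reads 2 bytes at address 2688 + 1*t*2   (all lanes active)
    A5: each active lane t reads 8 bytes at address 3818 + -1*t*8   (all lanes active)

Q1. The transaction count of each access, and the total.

A1: 32 transactions
A2: 9 transactions
A3: 21 transactions
A4: 2 transactions
A5: 9 transactions

Answer: 32,9,21,2,9; total 73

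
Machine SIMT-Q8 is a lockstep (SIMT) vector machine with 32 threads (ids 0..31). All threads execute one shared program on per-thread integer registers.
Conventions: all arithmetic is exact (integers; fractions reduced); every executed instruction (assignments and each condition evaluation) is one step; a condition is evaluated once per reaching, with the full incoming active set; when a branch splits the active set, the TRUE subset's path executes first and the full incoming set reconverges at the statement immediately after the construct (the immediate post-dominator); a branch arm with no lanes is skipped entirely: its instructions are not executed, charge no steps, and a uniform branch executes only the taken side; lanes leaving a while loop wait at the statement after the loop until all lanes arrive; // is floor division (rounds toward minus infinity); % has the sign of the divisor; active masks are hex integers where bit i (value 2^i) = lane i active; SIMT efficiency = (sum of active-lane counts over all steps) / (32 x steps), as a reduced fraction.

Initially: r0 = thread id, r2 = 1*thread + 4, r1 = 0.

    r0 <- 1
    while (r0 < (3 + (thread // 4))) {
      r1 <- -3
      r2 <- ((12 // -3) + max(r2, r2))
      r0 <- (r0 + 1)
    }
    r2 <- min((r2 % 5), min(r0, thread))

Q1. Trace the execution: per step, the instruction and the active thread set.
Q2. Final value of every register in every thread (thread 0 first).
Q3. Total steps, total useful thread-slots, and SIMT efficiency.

step 0: r0 <- 1                      0xffffffff
step 1: eval (r0 < (3 + (thread // 4))) 0xffffffff
step 2: r1 <- -3                     0xffffffff
step 3: r2 <- ((12 // -3) + max(r2, r2)) 0xffffffff
step 4: r0 <- (r0 + 1)               0xffffffff
step 5: eval (r0 < (3 + (thread // 4))) 0xffffffff
step 6: r1 <- -3                     0xffffffff
step 7: r2 <- ((12 // -3) + max(r2, r2)) 0xffffffff
step 8: r0 <- (r0 + 1)               0xffffffff
step 9: eval (r0 < (3 + (thread // 4))) 0xffffffff
step 10: r1 <- -3                     0xfffffff0
step 11: r2 <- ((12 // -3) + max(r2, r2)) 0xfffffff0
step 12: r0 <- (r0 + 1)               0xfffffff0
step 13: eval (r0 < (3 + (thread // 4))) 0xfffffff0
step 14: r1 <- -3                     0xffffff00
step 15: r2 <- ((12 // -3) + max(r2, r2)) 0xffffff00
step 16: r0 <- (r0 + 1)               0xffffff00
step 17: eval (r0 < (3 + (thread // 4))) 0xffffff00
step 18: r1 <- -3                     0xfffff000
step 19: r2 <- ((12 // -3) + max(r2, r2)) 0xfffff000
step 20: r0 <- (r0 + 1)               0xfffff000
step 21: eval (r0 < (3 + (thread // 4))) 0xfffff000
step 22: r1 <- -3                     0xffff0000
step 23: r2 <- ((12 // -3) + max(r2, r2)) 0xffff0000
step 24: r0 <- (r0 + 1)               0xffff0000
step 25: eval (r0 < (3 + (thread // 4))) 0xffff0000
step 26: r1 <- -3                     0xfff00000
step 27: r2 <- ((12 // -3) + max(r2, r2)) 0xfff00000
step 28: r0 <- (r0 + 1)               0xfff00000
step 29: eval (r0 < (3 + (thread // 4))) 0xfff00000
step 30: r1 <- -3                     0xff000000
step 31: r2 <- ((12 // -3) + max(r2, r2)) 0xff000000
step 32: r0 <- (r0 + 1)               0xff000000
step 33: eval (r0 < (3 + (thread // 4))) 0xff000000
step 34: r1 <- -3                     0xf0000000
step 35: r2 <- ((12 // -3) + max(r2, r2)) 0xf0000000
step 36: r0 <- (r0 + 1)               0xf0000000
step 37: eval (r0 < (3 + (thread // 4))) 0xf0000000
step 38: r2 <- min((r2 % 5), min(r0, thread)) 0xffffffff

Answer: 39 steps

r0: 3,3,3,3,4,4,4,4,5,5,5,5,6,6,6,6,7,7,7,7,8,8,8,8,9,9,9,9,10,10,10,10
r2: 0,1,2,3,1,2,3,4,1,2,3,4,1,2,3,4,1,2,3,4,1,2,3,4,1,2,3,4,1,2,3,4
r1: -3,-3,-3,-3,-3,-3,-3,-3,-3,-3,-3,-3,-3,-3,-3,-3,-3,-3,-3,-3,-3,-3,-3,-3,-3,-3,-3,-3,-3,-3,-3,-3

steps = 39; useful = 800; efficiency = 800/1248 = 25/39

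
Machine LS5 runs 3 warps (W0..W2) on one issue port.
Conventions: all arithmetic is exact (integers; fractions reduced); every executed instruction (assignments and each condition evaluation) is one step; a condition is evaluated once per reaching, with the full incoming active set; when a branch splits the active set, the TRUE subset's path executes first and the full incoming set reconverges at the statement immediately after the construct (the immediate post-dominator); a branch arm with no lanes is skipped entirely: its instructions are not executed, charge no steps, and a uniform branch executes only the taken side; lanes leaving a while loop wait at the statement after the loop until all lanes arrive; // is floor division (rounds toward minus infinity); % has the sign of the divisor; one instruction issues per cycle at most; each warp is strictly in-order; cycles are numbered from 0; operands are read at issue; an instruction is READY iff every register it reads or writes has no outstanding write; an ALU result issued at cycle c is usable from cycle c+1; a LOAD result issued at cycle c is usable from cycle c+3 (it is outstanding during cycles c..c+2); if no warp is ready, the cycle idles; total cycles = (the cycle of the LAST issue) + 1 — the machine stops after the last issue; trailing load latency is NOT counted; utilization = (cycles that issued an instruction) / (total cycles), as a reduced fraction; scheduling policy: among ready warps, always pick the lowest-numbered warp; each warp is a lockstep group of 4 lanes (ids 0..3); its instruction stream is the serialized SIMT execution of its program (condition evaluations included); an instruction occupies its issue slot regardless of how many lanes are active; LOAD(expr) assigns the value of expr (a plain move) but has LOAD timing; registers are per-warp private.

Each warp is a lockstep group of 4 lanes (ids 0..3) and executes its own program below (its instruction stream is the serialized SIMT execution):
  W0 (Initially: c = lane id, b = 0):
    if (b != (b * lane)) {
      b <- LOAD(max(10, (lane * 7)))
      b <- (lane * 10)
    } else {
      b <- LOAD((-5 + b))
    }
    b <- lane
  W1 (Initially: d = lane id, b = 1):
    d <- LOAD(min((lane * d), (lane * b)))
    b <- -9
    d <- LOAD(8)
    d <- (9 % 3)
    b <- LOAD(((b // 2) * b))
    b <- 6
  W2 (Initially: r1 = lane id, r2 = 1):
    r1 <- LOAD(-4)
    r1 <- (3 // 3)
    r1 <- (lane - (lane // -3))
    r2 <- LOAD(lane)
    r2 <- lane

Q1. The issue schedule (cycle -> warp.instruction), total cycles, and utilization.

cycle 0: W0.I0
cycle 1: W0.I1
cycle 2: W1.I0
cycle 3: W1.I1
cycle 4: W0.I2
cycle 5: W1.I2
cycle 6: W2.I0
cycle 7: idle
cycle 8: W1.I3
cycle 9: W1.I4
cycle 10: W2.I1
cycle 11: W2.I2
cycle 12: W1.I5
cycle 13: W2.I3
cycle 14: idle
cycle 15: idle
cycle 16: W2.I4

Answer: 17 cycles, utilization 14/17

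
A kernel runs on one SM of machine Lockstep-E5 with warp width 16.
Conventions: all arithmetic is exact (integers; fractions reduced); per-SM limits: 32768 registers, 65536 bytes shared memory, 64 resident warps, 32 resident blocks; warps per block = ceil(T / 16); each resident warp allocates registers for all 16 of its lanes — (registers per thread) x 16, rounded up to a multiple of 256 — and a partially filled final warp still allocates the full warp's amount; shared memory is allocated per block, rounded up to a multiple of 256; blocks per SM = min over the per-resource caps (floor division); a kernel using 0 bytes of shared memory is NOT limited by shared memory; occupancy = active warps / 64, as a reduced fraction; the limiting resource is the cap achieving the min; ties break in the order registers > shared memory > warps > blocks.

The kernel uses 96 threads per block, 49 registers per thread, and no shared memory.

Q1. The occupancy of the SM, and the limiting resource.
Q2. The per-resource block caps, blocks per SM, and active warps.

Answer: occupancy 15/32, limited by registers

registers: 5 blocks
shared memory: no limit (kernel uses none)
warps: 10 blocks
blocks: 32 blocks

Answer: 5 blocks, 30 active warps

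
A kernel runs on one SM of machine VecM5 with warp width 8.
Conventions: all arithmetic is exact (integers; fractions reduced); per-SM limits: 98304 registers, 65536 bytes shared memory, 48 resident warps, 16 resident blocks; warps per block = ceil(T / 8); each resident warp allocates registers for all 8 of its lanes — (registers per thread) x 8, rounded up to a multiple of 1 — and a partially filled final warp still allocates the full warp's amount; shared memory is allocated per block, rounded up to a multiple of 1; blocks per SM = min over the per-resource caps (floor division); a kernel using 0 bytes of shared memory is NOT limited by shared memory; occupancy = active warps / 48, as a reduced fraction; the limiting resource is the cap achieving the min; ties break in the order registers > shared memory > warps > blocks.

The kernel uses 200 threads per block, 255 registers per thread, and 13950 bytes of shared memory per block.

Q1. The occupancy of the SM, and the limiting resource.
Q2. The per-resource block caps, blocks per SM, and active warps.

Answer: occupancy 25/48, limited by registers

registers: 1 block
shared memory: 4 blocks
warps: 1 block
blocks: 16 blocks

Answer: 1 block, 25 active warps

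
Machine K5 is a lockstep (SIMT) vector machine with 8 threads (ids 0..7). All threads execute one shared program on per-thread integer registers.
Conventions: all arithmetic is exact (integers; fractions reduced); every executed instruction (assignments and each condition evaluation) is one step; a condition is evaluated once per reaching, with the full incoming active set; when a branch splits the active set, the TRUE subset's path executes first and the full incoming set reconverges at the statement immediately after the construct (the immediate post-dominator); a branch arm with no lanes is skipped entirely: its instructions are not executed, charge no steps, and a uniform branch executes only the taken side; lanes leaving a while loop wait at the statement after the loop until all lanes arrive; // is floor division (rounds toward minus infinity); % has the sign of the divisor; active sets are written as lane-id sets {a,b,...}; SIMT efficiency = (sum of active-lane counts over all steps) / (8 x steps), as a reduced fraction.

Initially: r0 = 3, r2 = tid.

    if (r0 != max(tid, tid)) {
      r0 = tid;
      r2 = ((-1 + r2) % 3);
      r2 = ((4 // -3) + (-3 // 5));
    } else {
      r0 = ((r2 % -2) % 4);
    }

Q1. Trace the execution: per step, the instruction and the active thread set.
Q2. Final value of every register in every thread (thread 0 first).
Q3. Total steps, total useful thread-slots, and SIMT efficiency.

step 0: eval (r0 != max(tid, tid))   {0,1,2,3,4,5,6,7}
step 1: r0 <- tid                    {0,1,2,4,5,6,7}
step 2: r2 <- ((-1 + r2) % 3)        {0,1,2,4,5,6,7}
step 3: r2 <- ((4 // -3) + (-3 // 5)) {0,1,2,4,5,6,7}
step 4: r0 <- ((r2 % -2) % 4)        {3}

Answer: 5 steps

r0: 0,1,2,3,4,5,6,7
r2: -3,-3,-3,3,-3,-3,-3,-3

steps = 5; useful = 30; efficiency = 30/40 = 3/4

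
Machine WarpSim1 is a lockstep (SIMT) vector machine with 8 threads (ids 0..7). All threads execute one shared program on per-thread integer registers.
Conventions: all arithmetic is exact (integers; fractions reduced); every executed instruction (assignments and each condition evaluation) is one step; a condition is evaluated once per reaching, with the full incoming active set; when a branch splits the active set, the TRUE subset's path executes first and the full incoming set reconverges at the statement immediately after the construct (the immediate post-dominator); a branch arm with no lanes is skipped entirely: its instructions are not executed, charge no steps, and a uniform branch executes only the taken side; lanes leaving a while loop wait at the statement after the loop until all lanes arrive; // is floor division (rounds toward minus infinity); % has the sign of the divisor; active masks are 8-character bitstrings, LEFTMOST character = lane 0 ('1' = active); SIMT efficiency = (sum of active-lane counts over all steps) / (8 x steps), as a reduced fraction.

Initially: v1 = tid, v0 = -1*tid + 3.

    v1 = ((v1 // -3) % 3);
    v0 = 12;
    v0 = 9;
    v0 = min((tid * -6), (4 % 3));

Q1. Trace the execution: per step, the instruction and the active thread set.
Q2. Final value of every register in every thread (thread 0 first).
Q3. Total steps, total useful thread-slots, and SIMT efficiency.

step 0: v1 <- ((v1 // -3) % 3)       11111111
step 1: v0 <- 12                     11111111
step 2: v0 <- 9                      11111111
step 3: v0 <- min((tid * -6), (4 % 3)) 11111111

Answer: 4 steps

v1: 0,2,2,2,1,1,1,0
v0: 0,-6,-12,-18,-24,-30,-36,-42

steps = 4; useful = 32; efficiency = 32/32 = 1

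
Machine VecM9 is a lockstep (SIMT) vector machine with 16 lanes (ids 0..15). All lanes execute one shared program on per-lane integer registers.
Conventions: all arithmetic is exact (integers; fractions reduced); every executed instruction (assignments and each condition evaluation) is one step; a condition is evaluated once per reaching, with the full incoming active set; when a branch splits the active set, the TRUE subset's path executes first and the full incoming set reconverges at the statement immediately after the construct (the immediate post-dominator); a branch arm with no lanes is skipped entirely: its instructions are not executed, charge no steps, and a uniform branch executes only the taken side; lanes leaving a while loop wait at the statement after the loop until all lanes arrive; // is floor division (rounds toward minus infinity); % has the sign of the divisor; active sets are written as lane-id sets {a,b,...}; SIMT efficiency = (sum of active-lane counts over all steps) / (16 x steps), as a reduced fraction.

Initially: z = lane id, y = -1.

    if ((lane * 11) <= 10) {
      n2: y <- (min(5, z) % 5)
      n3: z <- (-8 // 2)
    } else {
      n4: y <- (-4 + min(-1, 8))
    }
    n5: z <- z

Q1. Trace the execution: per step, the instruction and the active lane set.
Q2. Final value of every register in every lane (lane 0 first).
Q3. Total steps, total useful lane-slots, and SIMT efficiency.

step 0: eval ((lane * 11) <= 10)     {0,1,2,3,4,5,6,7,8,9,10,11,12,13,14,15}
step 1: y <- (min(5, z) % 5)         {0}
step 2: z <- (-8 // 2)               {0}
step 3: y <- (-4 + min(-1, 8))       {1,2,3,4,5,6,7,8,9,10,11,12,13,14,15}
step 4: z <- z                       {0,1,2,3,4,5,6,7,8,9,10,11,12,13,14,15}

Answer: 5 steps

z: -4,1,2,3,4,5,6,7,8,9,10,11,12,13,14,15
y: 0,-5,-5,-5,-5,-5,-5,-5,-5,-5,-5,-5,-5,-5,-5,-5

steps = 5; useful = 49; efficiency = 49/80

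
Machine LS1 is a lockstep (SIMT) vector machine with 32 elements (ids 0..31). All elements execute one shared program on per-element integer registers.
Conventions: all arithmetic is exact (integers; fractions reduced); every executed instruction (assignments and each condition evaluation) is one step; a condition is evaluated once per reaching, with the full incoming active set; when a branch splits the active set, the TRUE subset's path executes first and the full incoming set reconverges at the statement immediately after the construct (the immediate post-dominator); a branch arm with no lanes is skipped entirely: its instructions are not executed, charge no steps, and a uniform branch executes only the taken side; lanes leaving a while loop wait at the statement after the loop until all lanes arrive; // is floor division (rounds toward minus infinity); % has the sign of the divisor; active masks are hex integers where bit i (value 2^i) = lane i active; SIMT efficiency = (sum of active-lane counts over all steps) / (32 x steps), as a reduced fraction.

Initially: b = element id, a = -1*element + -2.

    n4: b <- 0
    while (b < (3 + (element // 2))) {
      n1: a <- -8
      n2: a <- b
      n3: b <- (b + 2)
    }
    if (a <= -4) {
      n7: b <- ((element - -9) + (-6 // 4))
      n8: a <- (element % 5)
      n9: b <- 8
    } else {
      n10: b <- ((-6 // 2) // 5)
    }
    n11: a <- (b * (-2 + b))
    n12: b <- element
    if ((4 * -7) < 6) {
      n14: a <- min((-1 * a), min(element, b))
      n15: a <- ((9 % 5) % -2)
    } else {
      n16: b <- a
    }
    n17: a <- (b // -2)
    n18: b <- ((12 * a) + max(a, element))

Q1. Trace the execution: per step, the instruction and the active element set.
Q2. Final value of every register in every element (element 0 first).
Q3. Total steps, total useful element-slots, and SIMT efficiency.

step 0: b <- 0                       0xffffffff
step 1: eval (b < (3 + (element // 2))) 0xffffffff
step 2: a <- -8                      0xffffffff
step 3: a <- b                       0xffffffff
step 4: b <- (b + 2)                 0xffffffff
step 5: eval (b < (3 + (element // 2))) 0xffffffff
step 6: a <- -8                      0xffffffff
step 7: a <- b                       0xffffffff
step 8: b <- (b + 2)                 0xffffffff
step 9: eval (b < (3 + (element // 2))) 0xffffffff
step 10: a <- -8                      0xfffffff0
step 11: a <- b                       0xfffffff0
step 12: b <- (b + 2)                 0xfffffff0
step 13: eval (b < (3 + (element // 2))) 0xfffffff0
step 14: a <- -8                      0xffffff00
step 15: a <- b                       0xffffff00
step 16: b <- (b + 2)                 0xffffff00
step 17: eval (b < (3 + (element // 2))) 0xffffff00
step 18: a <- -8                      0xfffff000
step 19: a <- b                       0xfffff000
step 20: b <- (b + 2)                 0xfffff000
step 21: eval (b < (3 + (element // 2))) 0xfffff000
step 22: a <- -8                      0xffff0000
step 23: a <- b                       0xffff0000
step 24: b <- (b + 2)                 0xffff0000
step 25: eval (b < (3 + (element // 2))) 0xffff0000
step 26: a <- -8                      0xfff00000
step 27: a <- b                       0xfff00000
step 28: b <- (b + 2)                 0xfff00000
step 29: eval (b < (3 + (element // 2))) 0xfff00000
step 30: a <- -8                      0xff000000
step 31: a <- b                       0xff000000
step 32: b <- (b + 2)                 0xff000000
step 33: eval (b < (3 + (element // 2))) 0xff000000
step 34: a <- -8                      0xf0000000
step 35: a <- b                       0xf0000000
step 36: b <- (b + 2)                 0xf0000000
step 37: eval (b < (3 + (element // 2))) 0xf0000000
step 38: eval (a <= -4)               0xffffffff
step 39: b <- ((-6 // 2) // 5)        0xffffffff
step 40: a <- (b * (-2 + b))          0xffffffff
step 41: b <- element                 0xffffffff
step 42: eval ((4 * -7) < 6)          0xffffffff
step 43: a <- min((-1 * a), min(element, b)) 0xffffffff
step 44: a <- ((9 % 5) % -2)          0xffffffff
step 45: a <- (b // -2)               0xffffffff
step 46: b <- ((12 * a) + max(a, element)) 0xffffffff

Answer: 47 steps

b: 0,-11,-10,-21,-20,-31,-30,-41,-40,-51,-50,-61,-60,-71,-70,-81,-80,-91,-90,-101,-100,-111,-110,-121,-120,-131,-130,-141,-140,-151,-150,-161
a: 0,-1,-1,-2,-2,-3,-3,-4,-4,-5,-5,-6,-6,-7,-7,-8,-8,-9,-9,-10,-10,-11,-11,-12,-12,-13,-13,-14,-14,-15,-15,-16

steps = 47; useful = 1056; efficiency = 1056/1504 = 33/47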